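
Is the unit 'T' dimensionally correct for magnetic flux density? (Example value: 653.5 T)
Yes

magnetic flux density has SI base units: kg / (A * s^2)
T reduces to the same SI base units, so it is a valid unit for magnetic flux density.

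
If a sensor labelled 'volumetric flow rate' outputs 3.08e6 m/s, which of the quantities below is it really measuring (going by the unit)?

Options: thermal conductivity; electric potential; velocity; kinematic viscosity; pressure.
velocity

volumetric flow rate should have units dimensionally equivalent to m^3 / s (e.g. m³/s).
The given unit 'm/s' reduces to m / s. Of the listed options, that is the dimensionality of velocity.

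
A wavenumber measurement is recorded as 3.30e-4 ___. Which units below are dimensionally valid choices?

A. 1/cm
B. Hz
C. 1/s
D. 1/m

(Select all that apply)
A, D

wavenumber has SI base units: 1 / m

Checking each option against 1 / m:
  A. 1/cm: ✓ matches
  B. Hz: ✗ does not match
  C. 1/s: ✗ does not match
  D. 1/m: ✓ matches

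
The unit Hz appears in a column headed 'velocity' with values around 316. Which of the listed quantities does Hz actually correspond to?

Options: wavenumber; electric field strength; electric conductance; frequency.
frequency

velocity should have units dimensionally equivalent to m / s (e.g. m/s).
The given unit 'Hz' reduces to 1 / s. Of the listed options, that is the dimensionality of frequency.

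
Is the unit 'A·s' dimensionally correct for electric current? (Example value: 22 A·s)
No

electric current has SI base units: A
A·s does NOT reduce to A; a valid unit for electric current would be e.g. A.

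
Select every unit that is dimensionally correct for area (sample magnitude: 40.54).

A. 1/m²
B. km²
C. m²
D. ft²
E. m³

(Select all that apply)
B, C, D

area has SI base units: m^2

Checking each option against m^2:
  A. 1/m²: ✗ does not match
  B. km²: ✓ matches
  C. m²: ✓ matches
  D. ft²: ✓ matches
  E. m³: ✗ does not match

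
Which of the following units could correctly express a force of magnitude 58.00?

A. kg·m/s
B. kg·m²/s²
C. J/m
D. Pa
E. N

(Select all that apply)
C, E

force has SI base units: kg * m / s^2

Checking each option against kg * m / s^2:
  A. kg·m/s: ✗ does not match
  B. kg·m²/s²: ✗ does not match
  C. J/m: ✓ matches
  D. Pa: ✗ does not match
  E. N: ✓ matches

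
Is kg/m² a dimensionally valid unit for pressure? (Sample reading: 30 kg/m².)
No

pressure has SI base units: kg / (m * s^2)
kg/m² does NOT reduce to kg / (m * s^2); a valid unit for pressure would be e.g. Pa.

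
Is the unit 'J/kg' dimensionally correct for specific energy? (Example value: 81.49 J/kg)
Yes

specific energy has SI base units: m^2 / s^2
J/kg reduces to the same SI base units, so it is a valid unit for specific energy.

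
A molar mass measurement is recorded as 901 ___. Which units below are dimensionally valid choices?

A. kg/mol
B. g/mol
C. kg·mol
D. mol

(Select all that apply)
A, B

molar mass has SI base units: kg / mol

Checking each option against kg / mol:
  A. kg/mol: ✓ matches
  B. g/mol: ✓ matches
  C. kg·mol: ✗ does not match
  D. mol: ✗ does not match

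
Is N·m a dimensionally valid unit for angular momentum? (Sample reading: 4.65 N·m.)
No

angular momentum has SI base units: kg * m^2 / s
N·m does NOT reduce to kg * m^2 / s; a valid unit for angular momentum would be e.g. kg·m²/s.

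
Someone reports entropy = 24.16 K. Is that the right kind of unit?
No

entropy has SI base units: kg * m^2 / (s^2 * K)
K does NOT reduce to kg * m^2 / (s^2 * K); a valid unit for entropy would be e.g. J/K.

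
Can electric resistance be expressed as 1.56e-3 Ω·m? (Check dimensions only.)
No

electric resistance has SI base units: kg * m^2 / (A^2 * s^3)
Ω·m does NOT reduce to kg * m^2 / (A^2 * s^3); a valid unit for electric resistance would be e.g. Ω.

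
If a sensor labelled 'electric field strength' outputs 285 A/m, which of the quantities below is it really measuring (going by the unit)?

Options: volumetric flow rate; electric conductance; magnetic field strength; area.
magnetic field strength

electric field strength should have units dimensionally equivalent to kg * m / (A * s^3) (e.g. V/m).
The given unit 'A/m' reduces to A / m. Of the listed options, that is the dimensionality of magnetic field strength.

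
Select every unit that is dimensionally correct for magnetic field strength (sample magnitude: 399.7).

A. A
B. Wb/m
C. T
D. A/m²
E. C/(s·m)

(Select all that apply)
E

magnetic field strength has SI base units: A / m

Checking each option against A / m:
  A. A: ✗ does not match
  B. Wb/m: ✗ does not match
  C. T: ✗ does not match
  D. A/m²: ✗ does not match
  E. C/(s·m): ✓ matches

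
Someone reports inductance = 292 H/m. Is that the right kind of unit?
No

inductance has SI base units: kg * m^2 / (A^2 * s^2)
H/m does NOT reduce to kg * m^2 / (A^2 * s^2); a valid unit for inductance would be e.g. H.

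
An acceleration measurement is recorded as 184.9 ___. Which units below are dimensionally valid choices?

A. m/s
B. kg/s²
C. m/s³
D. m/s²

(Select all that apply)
D

acceleration has SI base units: m / s^2

Checking each option against m / s^2:
  A. m/s: ✗ does not match
  B. kg/s²: ✗ does not match
  C. m/s³: ✗ does not match
  D. m/s²: ✓ matches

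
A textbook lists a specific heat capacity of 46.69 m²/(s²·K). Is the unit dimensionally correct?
Yes

specific heat capacity has SI base units: m^2 / (s^2 * K)
m²/(s²·K) reduces to the same SI base units, so it is a valid unit for specific heat capacity.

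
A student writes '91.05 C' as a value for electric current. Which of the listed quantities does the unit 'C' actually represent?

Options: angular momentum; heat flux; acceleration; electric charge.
electric charge

electric current should have units dimensionally equivalent to A (e.g. A).
The given unit 'C' reduces to A * s. Of the listed options, that is the dimensionality of electric charge.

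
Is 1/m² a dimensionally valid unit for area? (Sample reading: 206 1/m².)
No

area has SI base units: m^2
1/m² does NOT reduce to m^2; a valid unit for area would be e.g. m².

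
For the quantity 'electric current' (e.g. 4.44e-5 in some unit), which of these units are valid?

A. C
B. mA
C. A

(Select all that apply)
B, C

electric current has SI base units: A

Checking each option against A:
  A. C: ✗ does not match
  B. mA: ✓ matches
  C. A: ✓ matches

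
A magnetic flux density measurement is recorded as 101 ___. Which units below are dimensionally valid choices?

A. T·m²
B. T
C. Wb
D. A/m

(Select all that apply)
B

magnetic flux density has SI base units: kg / (A * s^2)

Checking each option against kg / (A * s^2):
  A. T·m²: ✗ does not match
  B. T: ✓ matches
  C. Wb: ✗ does not match
  D. A/m: ✗ does not match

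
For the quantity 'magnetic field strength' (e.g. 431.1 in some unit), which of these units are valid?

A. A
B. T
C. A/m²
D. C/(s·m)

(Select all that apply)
D

magnetic field strength has SI base units: A / m

Checking each option against A / m:
  A. A: ✗ does not match
  B. T: ✗ does not match
  C. A/m²: ✗ does not match
  D. C/(s·m): ✓ matches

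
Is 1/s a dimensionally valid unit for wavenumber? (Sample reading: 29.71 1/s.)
No

wavenumber has SI base units: 1 / m
1/s does NOT reduce to 1 / m; a valid unit for wavenumber would be e.g. 1/m.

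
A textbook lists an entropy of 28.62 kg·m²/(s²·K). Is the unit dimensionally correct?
Yes

entropy has SI base units: kg * m^2 / (s^2 * K)
kg·m²/(s²·K) reduces to the same SI base units, so it is a valid unit for entropy.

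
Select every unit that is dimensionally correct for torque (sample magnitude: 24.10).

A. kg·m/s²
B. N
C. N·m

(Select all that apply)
C

torque has SI base units: kg * m^2 / s^2

Checking each option against kg * m^2 / s^2:
  A. kg·m/s²: ✗ does not match
  B. N: ✗ does not match
  C. N·m: ✓ matches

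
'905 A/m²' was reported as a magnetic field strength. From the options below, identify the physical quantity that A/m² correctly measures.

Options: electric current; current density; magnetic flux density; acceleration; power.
current density

magnetic field strength should have units dimensionally equivalent to A / m (e.g. A/m).
The given unit 'A/m²' reduces to A / m^2. Of the listed options, that is the dimensionality of current density.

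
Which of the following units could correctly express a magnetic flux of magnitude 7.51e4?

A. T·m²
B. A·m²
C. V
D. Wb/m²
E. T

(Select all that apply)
A

magnetic flux has SI base units: kg * m^2 / (A * s^2)

Checking each option against kg * m^2 / (A * s^2):
  A. T·m²: ✓ matches
  B. A·m²: ✗ does not match
  C. V: ✗ does not match
  D. Wb/m²: ✗ does not match
  E. T: ✗ does not match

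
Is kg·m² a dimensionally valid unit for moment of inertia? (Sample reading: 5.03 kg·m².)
Yes

moment of inertia has SI base units: kg * m^2
kg·m² reduces to the same SI base units, so it is a valid unit for moment of inertia.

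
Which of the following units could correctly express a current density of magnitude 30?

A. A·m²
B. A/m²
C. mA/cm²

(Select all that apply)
B, C

current density has SI base units: A / m^2

Checking each option against A / m^2:
  A. A·m²: ✗ does not match
  B. A/m²: ✓ matches
  C. mA/cm²: ✓ matches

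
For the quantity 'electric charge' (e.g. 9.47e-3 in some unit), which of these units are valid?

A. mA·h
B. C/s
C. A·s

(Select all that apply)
A, C

electric charge has SI base units: A * s

Checking each option against A * s:
  A. mA·h: ✓ matches
  B. C/s: ✗ does not match
  C. A·s: ✓ matches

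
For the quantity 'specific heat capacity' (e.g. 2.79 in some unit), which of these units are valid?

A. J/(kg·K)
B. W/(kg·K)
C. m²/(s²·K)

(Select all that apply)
A, C

specific heat capacity has SI base units: m^2 / (s^2 * K)

Checking each option against m^2 / (s^2 * K):
  A. J/(kg·K): ✓ matches
  B. W/(kg·K): ✗ does not match
  C. m²/(s²·K): ✓ matches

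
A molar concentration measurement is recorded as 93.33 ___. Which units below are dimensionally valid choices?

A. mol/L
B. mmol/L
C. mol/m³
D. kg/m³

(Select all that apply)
A, B, C

molar concentration has SI base units: mol / m^3

Checking each option against mol / m^3:
  A. mol/L: ✓ matches
  B. mmol/L: ✓ matches
  C. mol/m³: ✓ matches
  D. kg/m³: ✗ does not match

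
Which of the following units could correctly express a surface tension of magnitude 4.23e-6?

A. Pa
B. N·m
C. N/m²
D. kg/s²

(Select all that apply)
D

surface tension has SI base units: kg / s^2

Checking each option against kg / s^2:
  A. Pa: ✗ does not match
  B. N·m: ✗ does not match
  C. N/m²: ✗ does not match
  D. kg/s²: ✓ matches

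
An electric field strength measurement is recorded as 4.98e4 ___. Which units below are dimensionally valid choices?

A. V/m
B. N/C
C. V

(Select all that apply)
A, B

electric field strength has SI base units: kg * m / (A * s^3)

Checking each option against kg * m / (A * s^3):
  A. V/m: ✓ matches
  B. N/C: ✓ matches
  C. V: ✗ does not match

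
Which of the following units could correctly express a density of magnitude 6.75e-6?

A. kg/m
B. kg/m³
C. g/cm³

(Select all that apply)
B, C

density has SI base units: kg / m^3

Checking each option against kg / m^3:
  A. kg/m: ✗ does not match
  B. kg/m³: ✓ matches
  C. g/cm³: ✓ matches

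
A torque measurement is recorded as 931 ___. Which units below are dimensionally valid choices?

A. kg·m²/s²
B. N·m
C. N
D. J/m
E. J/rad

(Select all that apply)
A, B, E

torque has SI base units: kg * m^2 / s^2

Checking each option against kg * m^2 / s^2:
  A. kg·m²/s²: ✓ matches
  B. N·m: ✓ matches
  C. N: ✗ does not match
  D. J/m: ✗ does not match
  E. J/rad: ✓ matches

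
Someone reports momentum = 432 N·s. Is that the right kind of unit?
Yes

momentum has SI base units: kg * m / s
N·s reduces to the same SI base units, so it is a valid unit for momentum.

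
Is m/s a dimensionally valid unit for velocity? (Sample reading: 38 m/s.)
Yes

velocity has SI base units: m / s
m/s reduces to the same SI base units, so it is a valid unit for velocity.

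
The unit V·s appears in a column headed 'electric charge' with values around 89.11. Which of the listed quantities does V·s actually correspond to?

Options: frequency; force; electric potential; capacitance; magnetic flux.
magnetic flux

electric charge should have units dimensionally equivalent to A * s (e.g. C).
The given unit 'V·s' reduces to kg * m^2 / (A * s^2). Of the listed options, that is the dimensionality of magnetic flux.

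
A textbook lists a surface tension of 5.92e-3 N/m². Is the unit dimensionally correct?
No

surface tension has SI base units: kg / s^2
N/m² does NOT reduce to kg / s^2; a valid unit for surface tension would be e.g. N/m.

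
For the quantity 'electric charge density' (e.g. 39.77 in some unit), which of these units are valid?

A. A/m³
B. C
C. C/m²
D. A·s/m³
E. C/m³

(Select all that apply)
D, E

electric charge density has SI base units: A * s / m^3

Checking each option against A * s / m^3:
  A. A/m³: ✗ does not match
  B. C: ✗ does not match
  C. C/m²: ✗ does not match
  D. A·s/m³: ✓ matches
  E. C/m³: ✓ matches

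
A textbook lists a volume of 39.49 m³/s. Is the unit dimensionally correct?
No

volume has SI base units: m^3
m³/s does NOT reduce to m^3; a valid unit for volume would be e.g. m³.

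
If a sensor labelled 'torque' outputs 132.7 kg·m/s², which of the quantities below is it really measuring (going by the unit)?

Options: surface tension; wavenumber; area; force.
force

torque should have units dimensionally equivalent to kg * m^2 / s^2 (e.g. N·m).
The given unit 'kg·m/s²' reduces to kg * m / s^2. Of the listed options, that is the dimensionality of force.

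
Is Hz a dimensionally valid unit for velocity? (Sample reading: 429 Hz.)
No

velocity has SI base units: m / s
Hz does NOT reduce to m / s; a valid unit for velocity would be e.g. m/s.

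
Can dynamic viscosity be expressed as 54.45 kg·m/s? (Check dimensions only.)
No

dynamic viscosity has SI base units: kg / (m * s)
kg·m/s does NOT reduce to kg / (m * s); a valid unit for dynamic viscosity would be e.g. Pa·s.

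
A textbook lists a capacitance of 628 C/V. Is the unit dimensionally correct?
Yes

capacitance has SI base units: A^2 * s^4 / (kg * m^2)
C/V reduces to the same SI base units, so it is a valid unit for capacitance.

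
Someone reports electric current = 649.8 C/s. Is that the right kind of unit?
Yes

electric current has SI base units: A
C/s reduces to the same SI base units, so it is a valid unit for electric current.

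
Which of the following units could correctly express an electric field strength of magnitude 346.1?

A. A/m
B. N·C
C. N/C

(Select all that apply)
C

electric field strength has SI base units: kg * m / (A * s^3)

Checking each option against kg * m / (A * s^3):
  A. A/m: ✗ does not match
  B. N·C: ✗ does not match
  C. N/C: ✓ matches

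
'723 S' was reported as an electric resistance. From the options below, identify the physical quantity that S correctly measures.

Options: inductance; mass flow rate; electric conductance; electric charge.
electric conductance

electric resistance should have units dimensionally equivalent to kg * m^2 / (A^2 * s^3) (e.g. Ω).
The given unit 'S' reduces to A^2 * s^3 / (kg * m^2). Of the listed options, that is the dimensionality of electric conductance.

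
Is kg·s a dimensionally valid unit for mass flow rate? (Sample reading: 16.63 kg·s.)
No

mass flow rate has SI base units: kg / s
kg·s does NOT reduce to kg / s; a valid unit for mass flow rate would be e.g. kg/s.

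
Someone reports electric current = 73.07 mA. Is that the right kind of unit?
Yes

electric current has SI base units: A
mA reduces to the same SI base units, so it is a valid unit for electric current.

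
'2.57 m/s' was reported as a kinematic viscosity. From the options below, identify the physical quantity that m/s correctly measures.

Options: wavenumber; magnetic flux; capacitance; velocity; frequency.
velocity

kinematic viscosity should have units dimensionally equivalent to m^2 / s (e.g. m²/s).
The given unit 'm/s' reduces to m / s. Of the listed options, that is the dimensionality of velocity.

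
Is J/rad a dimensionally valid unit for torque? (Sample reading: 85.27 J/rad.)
Yes

torque has SI base units: kg * m^2 / s^2
J/rad reduces to the same SI base units, so it is a valid unit for torque.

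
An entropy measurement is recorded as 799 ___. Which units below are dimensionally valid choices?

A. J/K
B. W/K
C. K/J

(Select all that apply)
A

entropy has SI base units: kg * m^2 / (s^2 * K)

Checking each option against kg * m^2 / (s^2 * K):
  A. J/K: ✓ matches
  B. W/K: ✗ does not match
  C. K/J: ✗ does not match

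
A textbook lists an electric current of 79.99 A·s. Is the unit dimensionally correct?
No

electric current has SI base units: A
A·s does NOT reduce to A; a valid unit for electric current would be e.g. A.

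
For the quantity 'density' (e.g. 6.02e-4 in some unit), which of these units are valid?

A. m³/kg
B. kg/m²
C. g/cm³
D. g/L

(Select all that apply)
C, D

density has SI base units: kg / m^3

Checking each option against kg / m^3:
  A. m³/kg: ✗ does not match
  B. kg/m²: ✗ does not match
  C. g/cm³: ✓ matches
  D. g/L: ✓ matches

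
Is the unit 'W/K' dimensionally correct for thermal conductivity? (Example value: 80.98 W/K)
No

thermal conductivity has SI base units: kg * m / (s^3 * K)
W/K does NOT reduce to kg * m / (s^3 * K); a valid unit for thermal conductivity would be e.g. W/(m·K).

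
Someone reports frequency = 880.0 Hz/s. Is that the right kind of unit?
No

frequency has SI base units: 1 / s
Hz/s does NOT reduce to 1 / s; a valid unit for frequency would be e.g. Hz.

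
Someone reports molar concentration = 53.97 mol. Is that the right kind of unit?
No

molar concentration has SI base units: mol / m^3
mol does NOT reduce to mol / m^3; a valid unit for molar concentration would be e.g. mol/m³.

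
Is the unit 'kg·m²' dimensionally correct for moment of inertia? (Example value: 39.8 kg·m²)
Yes

moment of inertia has SI base units: kg * m^2
kg·m² reduces to the same SI base units, so it is a valid unit for moment of inertia.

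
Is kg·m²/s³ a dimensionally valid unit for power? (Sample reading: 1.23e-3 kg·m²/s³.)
Yes

power has SI base units: kg * m^2 / s^3
kg·m²/s³ reduces to the same SI base units, so it is a valid unit for power.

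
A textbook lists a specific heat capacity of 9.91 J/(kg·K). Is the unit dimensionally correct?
Yes

specific heat capacity has SI base units: m^2 / (s^2 * K)
J/(kg·K) reduces to the same SI base units, so it is a valid unit for specific heat capacity.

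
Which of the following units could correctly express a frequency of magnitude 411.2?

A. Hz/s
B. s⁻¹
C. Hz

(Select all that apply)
B, C

frequency has SI base units: 1 / s

Checking each option against 1 / s:
  A. Hz/s: ✗ does not match
  B. s⁻¹: ✓ matches
  C. Hz: ✓ matches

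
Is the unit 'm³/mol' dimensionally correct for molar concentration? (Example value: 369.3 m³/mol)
No

molar concentration has SI base units: mol / m^3
m³/mol does NOT reduce to mol / m^3; a valid unit for molar concentration would be e.g. mol/m³.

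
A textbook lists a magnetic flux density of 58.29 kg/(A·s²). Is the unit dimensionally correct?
Yes

magnetic flux density has SI base units: kg / (A * s^2)
kg/(A·s²) reduces to the same SI base units, so it is a valid unit for magnetic flux density.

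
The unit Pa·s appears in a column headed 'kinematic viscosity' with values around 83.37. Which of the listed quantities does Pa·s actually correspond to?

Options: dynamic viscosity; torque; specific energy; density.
dynamic viscosity

kinematic viscosity should have units dimensionally equivalent to m^2 / s (e.g. m²/s).
The given unit 'Pa·s' reduces to kg / (m * s). Of the listed options, that is the dimensionality of dynamic viscosity.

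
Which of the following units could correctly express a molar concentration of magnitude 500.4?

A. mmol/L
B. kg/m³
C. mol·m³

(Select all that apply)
A

molar concentration has SI base units: mol / m^3

Checking each option against mol / m^3:
  A. mmol/L: ✓ matches
  B. kg/m³: ✗ does not match
  C. mol·m³: ✗ does not match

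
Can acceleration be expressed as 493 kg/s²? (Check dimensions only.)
No

acceleration has SI base units: m / s^2
kg/s² does NOT reduce to m / s^2; a valid unit for acceleration would be e.g. m/s².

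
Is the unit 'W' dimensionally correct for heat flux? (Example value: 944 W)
No

heat flux has SI base units: kg / s^3
W does NOT reduce to kg / s^3; a valid unit for heat flux would be e.g. W/m².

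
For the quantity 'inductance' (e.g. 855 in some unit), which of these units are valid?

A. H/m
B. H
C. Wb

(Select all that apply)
B

inductance has SI base units: kg * m^2 / (A^2 * s^2)

Checking each option against kg * m^2 / (A^2 * s^2):
  A. H/m: ✗ does not match
  B. H: ✓ matches
  C. Wb: ✗ does not match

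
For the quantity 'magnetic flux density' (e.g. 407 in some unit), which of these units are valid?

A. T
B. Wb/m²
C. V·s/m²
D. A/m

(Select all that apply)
A, B, C

magnetic flux density has SI base units: kg / (A * s^2)

Checking each option against kg / (A * s^2):
  A. T: ✓ matches
  B. Wb/m²: ✓ matches
  C. V·s/m²: ✓ matches
  D. A/m: ✗ does not match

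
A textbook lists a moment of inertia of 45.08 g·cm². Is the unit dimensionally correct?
Yes

moment of inertia has SI base units: kg * m^2
g·cm² reduces to the same SI base units, so it is a valid unit for moment of inertia.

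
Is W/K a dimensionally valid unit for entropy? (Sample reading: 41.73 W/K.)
No

entropy has SI base units: kg * m^2 / (s^2 * K)
W/K does NOT reduce to kg * m^2 / (s^2 * K); a valid unit for entropy would be e.g. J/K.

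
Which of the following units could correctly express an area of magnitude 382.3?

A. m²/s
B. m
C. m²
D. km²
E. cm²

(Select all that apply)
C, D, E

area has SI base units: m^2

Checking each option against m^2:
  A. m²/s: ✗ does not match
  B. m: ✗ does not match
  C. m²: ✓ matches
  D. km²: ✓ matches
  E. cm²: ✓ matches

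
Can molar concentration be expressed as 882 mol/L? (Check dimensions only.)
Yes

molar concentration has SI base units: mol / m^3
mol/L reduces to the same SI base units, so it is a valid unit for molar concentration.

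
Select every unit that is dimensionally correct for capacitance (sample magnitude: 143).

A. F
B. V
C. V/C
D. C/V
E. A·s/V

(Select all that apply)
A, D, E

capacitance has SI base units: A^2 * s^4 / (kg * m^2)

Checking each option against A^2 * s^4 / (kg * m^2):
  A. F: ✓ matches
  B. V: ✗ does not match
  C. V/C: ✗ does not match
  D. C/V: ✓ matches
  E. A·s/V: ✓ matches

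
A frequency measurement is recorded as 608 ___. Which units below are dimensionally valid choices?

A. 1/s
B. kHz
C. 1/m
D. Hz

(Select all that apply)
A, B, D

frequency has SI base units: 1 / s

Checking each option against 1 / s:
  A. 1/s: ✓ matches
  B. kHz: ✓ matches
  C. 1/m: ✗ does not match
  D. Hz: ✓ matches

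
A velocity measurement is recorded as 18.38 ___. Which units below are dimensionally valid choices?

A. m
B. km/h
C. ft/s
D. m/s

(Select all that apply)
B, C, D

velocity has SI base units: m / s

Checking each option against m / s:
  A. m: ✗ does not match
  B. km/h: ✓ matches
  C. ft/s: ✓ matches
  D. m/s: ✓ matches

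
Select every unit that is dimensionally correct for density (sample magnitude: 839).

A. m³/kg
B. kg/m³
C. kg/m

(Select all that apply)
B

density has SI base units: kg / m^3

Checking each option against kg / m^3:
  A. m³/kg: ✗ does not match
  B. kg/m³: ✓ matches
  C. kg/m: ✗ does not match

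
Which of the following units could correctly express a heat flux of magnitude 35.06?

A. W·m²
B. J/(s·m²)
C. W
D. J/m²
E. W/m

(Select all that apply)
B

heat flux has SI base units: kg / s^3

Checking each option against kg / s^3:
  A. W·m²: ✗ does not match
  B. J/(s·m²): ✓ matches
  C. W: ✗ does not match
  D. J/m²: ✗ does not match
  E. W/m: ✗ does not match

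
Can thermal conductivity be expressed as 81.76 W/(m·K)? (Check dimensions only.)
Yes

thermal conductivity has SI base units: kg * m / (s^3 * K)
W/(m·K) reduces to the same SI base units, so it is a valid unit for thermal conductivity.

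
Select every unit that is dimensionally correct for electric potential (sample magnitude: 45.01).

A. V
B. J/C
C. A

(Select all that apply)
A, B

electric potential has SI base units: kg * m^2 / (A * s^3)

Checking each option against kg * m^2 / (A * s^3):
  A. V: ✓ matches
  B. J/C: ✓ matches
  C. A: ✗ does not match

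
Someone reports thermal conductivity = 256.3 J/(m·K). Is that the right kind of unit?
No

thermal conductivity has SI base units: kg * m / (s^3 * K)
J/(m·K) does NOT reduce to kg * m / (s^3 * K); a valid unit for thermal conductivity would be e.g. W/(m·K).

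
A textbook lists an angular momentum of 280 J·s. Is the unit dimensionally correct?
Yes

angular momentum has SI base units: kg * m^2 / s
J·s reduces to the same SI base units, so it is a valid unit for angular momentum.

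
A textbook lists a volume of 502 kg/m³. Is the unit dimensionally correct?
No

volume has SI base units: m^3
kg/m³ does NOT reduce to m^3; a valid unit for volume would be e.g. m³.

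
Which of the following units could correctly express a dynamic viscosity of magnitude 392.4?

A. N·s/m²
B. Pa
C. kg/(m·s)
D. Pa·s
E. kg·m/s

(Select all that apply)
A, C, D

dynamic viscosity has SI base units: kg / (m * s)

Checking each option against kg / (m * s):
  A. N·s/m²: ✓ matches
  B. Pa: ✗ does not match
  C. kg/(m·s): ✓ matches
  D. Pa·s: ✓ matches
  E. kg·m/s: ✗ does not match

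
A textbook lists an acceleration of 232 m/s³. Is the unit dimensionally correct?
No

acceleration has SI base units: m / s^2
m/s³ does NOT reduce to m / s^2; a valid unit for acceleration would be e.g. m/s².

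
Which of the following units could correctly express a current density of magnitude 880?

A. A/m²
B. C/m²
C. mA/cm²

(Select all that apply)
A, C

current density has SI base units: A / m^2

Checking each option against A / m^2:
  A. A/m²: ✓ matches
  B. C/m²: ✗ does not match
  C. mA/cm²: ✓ matches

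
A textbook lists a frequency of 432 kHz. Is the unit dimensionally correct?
Yes

frequency has SI base units: 1 / s
kHz reduces to the same SI base units, so it is a valid unit for frequency.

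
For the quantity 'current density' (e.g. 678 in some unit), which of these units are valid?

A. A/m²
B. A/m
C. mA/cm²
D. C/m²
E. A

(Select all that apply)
A, C

current density has SI base units: A / m^2

Checking each option against A / m^2:
  A. A/m²: ✓ matches
  B. A/m: ✗ does not match
  C. mA/cm²: ✓ matches
  D. C/m²: ✗ does not match
  E. A: ✗ does not match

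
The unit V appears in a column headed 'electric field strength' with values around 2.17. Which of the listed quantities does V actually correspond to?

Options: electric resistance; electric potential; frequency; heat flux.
electric potential

electric field strength should have units dimensionally equivalent to kg * m / (A * s^3) (e.g. V/m).
The given unit 'V' reduces to kg * m^2 / (A * s^3). Of the listed options, that is the dimensionality of electric potential.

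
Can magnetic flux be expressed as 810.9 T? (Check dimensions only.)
No

magnetic flux has SI base units: kg * m^2 / (A * s^2)
T does NOT reduce to kg * m^2 / (A * s^2); a valid unit for magnetic flux would be e.g. Wb.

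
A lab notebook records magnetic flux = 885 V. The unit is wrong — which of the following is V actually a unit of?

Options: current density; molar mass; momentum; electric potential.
electric potential

magnetic flux should have units dimensionally equivalent to kg * m^2 / (A * s^2) (e.g. Wb).
The given unit 'V' reduces to kg * m^2 / (A * s^3). Of the listed options, that is the dimensionality of electric potential.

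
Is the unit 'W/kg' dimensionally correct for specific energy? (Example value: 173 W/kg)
No

specific energy has SI base units: m^2 / s^2
W/kg does NOT reduce to m^2 / s^2; a valid unit for specific energy would be e.g. J/kg.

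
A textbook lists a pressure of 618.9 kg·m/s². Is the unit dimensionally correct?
No

pressure has SI base units: kg / (m * s^2)
kg·m/s² does NOT reduce to kg / (m * s^2); a valid unit for pressure would be e.g. Pa.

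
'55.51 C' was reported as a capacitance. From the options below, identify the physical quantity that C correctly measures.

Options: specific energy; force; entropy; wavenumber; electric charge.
electric charge

capacitance should have units dimensionally equivalent to A^2 * s^4 / (kg * m^2) (e.g. F).
The given unit 'C' reduces to A * s. Of the listed options, that is the dimensionality of electric charge.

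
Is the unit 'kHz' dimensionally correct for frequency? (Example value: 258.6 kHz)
Yes

frequency has SI base units: 1 / s
kHz reduces to the same SI base units, so it is a valid unit for frequency.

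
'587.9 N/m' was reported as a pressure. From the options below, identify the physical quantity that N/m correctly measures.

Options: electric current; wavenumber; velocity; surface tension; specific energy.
surface tension

pressure should have units dimensionally equivalent to kg / (m * s^2) (e.g. Pa).
The given unit 'N/m' reduces to kg / s^2. Of the listed options, that is the dimensionality of surface tension.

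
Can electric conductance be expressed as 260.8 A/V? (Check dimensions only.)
Yes

electric conductance has SI base units: A^2 * s^3 / (kg * m^2)
A/V reduces to the same SI base units, so it is a valid unit for electric conductance.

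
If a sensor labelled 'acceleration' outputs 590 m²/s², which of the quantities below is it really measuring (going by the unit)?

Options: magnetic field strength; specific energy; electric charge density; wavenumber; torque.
specific energy

acceleration should have units dimensionally equivalent to m / s^2 (e.g. m/s²).
The given unit 'm²/s²' reduces to m^2 / s^2. Of the listed options, that is the dimensionality of specific energy.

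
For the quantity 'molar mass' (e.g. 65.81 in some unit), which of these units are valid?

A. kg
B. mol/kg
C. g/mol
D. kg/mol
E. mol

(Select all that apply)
C, D

molar mass has SI base units: kg / mol

Checking each option against kg / mol:
  A. kg: ✗ does not match
  B. mol/kg: ✗ does not match
  C. g/mol: ✓ matches
  D. kg/mol: ✓ matches
  E. mol: ✗ does not match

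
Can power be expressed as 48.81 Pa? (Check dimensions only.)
No

power has SI base units: kg * m^2 / s^3
Pa does NOT reduce to kg * m^2 / s^3; a valid unit for power would be e.g. W.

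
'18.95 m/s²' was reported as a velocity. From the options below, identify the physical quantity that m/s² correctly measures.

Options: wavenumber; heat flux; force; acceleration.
acceleration

velocity should have units dimensionally equivalent to m / s (e.g. m/s).
The given unit 'm/s²' reduces to m / s^2. Of the listed options, that is the dimensionality of acceleration.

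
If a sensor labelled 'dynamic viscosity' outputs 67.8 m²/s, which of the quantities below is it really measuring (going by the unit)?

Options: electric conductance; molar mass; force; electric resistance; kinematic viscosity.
kinematic viscosity

dynamic viscosity should have units dimensionally equivalent to kg / (m * s) (e.g. Pa·s).
The given unit 'm²/s' reduces to m^2 / s. Of the listed options, that is the dimensionality of kinematic viscosity.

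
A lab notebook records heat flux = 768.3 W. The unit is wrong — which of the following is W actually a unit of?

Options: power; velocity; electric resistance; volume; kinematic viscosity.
power

heat flux should have units dimensionally equivalent to kg / s^3 (e.g. W/m²).
The given unit 'W' reduces to kg * m^2 / s^3. Of the listed options, that is the dimensionality of power.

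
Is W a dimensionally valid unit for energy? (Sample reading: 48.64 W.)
No

energy has SI base units: kg * m^2 / s^2
W does NOT reduce to kg * m^2 / s^2; a valid unit for energy would be e.g. J.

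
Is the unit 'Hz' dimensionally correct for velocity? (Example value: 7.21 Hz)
No

velocity has SI base units: m / s
Hz does NOT reduce to m / s; a valid unit for velocity would be e.g. m/s.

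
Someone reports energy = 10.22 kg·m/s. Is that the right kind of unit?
No

energy has SI base units: kg * m^2 / s^2
kg·m/s does NOT reduce to kg * m^2 / s^2; a valid unit for energy would be e.g. J.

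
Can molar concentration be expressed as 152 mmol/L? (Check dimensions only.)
Yes

molar concentration has SI base units: mol / m^3
mmol/L reduces to the same SI base units, so it is a valid unit for molar concentration.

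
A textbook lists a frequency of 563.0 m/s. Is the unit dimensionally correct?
No

frequency has SI base units: 1 / s
m/s does NOT reduce to 1 / s; a valid unit for frequency would be e.g. Hz.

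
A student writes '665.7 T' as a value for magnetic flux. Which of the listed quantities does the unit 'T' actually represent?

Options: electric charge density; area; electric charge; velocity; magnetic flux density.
magnetic flux density

magnetic flux should have units dimensionally equivalent to kg * m^2 / (A * s^2) (e.g. Wb).
The given unit 'T' reduces to kg / (A * s^2). Of the listed options, that is the dimensionality of magnetic flux density.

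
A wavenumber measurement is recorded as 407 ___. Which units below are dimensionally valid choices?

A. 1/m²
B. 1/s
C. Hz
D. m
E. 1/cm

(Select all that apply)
E

wavenumber has SI base units: 1 / m

Checking each option against 1 / m:
  A. 1/m²: ✗ does not match
  B. 1/s: ✗ does not match
  C. Hz: ✗ does not match
  D. m: ✗ does not match
  E. 1/cm: ✓ matches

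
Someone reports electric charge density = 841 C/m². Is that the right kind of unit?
No

electric charge density has SI base units: A * s / m^3
C/m² does NOT reduce to A * s / m^3; a valid unit for electric charge density would be e.g. C/m³.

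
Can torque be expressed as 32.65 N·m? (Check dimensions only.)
Yes

torque has SI base units: kg * m^2 / s^2
N·m reduces to the same SI base units, so it is a valid unit for torque.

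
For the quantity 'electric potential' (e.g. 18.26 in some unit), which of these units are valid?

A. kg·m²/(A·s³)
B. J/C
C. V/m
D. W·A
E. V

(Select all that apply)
A, B, E

electric potential has SI base units: kg * m^2 / (A * s^3)

Checking each option against kg * m^2 / (A * s^3):
  A. kg·m²/(A·s³): ✓ matches
  B. J/C: ✓ matches
  C. V/m: ✗ does not match
  D. W·A: ✗ does not match
  E. V: ✓ matches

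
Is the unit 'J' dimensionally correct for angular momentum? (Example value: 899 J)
No

angular momentum has SI base units: kg * m^2 / s
J does NOT reduce to kg * m^2 / s; a valid unit for angular momentum would be e.g. kg·m²/s.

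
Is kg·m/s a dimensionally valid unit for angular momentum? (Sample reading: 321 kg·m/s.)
No

angular momentum has SI base units: kg * m^2 / s
kg·m/s does NOT reduce to kg * m^2 / s; a valid unit for angular momentum would be e.g. kg·m²/s.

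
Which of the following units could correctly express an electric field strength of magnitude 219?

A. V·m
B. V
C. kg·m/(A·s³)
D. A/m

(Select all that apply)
C

electric field strength has SI base units: kg * m / (A * s^3)

Checking each option against kg * m / (A * s^3):
  A. V·m: ✗ does not match
  B. V: ✗ does not match
  C. kg·m/(A·s³): ✓ matches
  D. A/m: ✗ does not match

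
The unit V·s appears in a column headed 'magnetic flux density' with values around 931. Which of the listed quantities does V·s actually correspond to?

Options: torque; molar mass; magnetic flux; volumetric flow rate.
magnetic flux

magnetic flux density should have units dimensionally equivalent to kg / (A * s^2) (e.g. T).
The given unit 'V·s' reduces to kg * m^2 / (A * s^2). Of the listed options, that is the dimensionality of magnetic flux.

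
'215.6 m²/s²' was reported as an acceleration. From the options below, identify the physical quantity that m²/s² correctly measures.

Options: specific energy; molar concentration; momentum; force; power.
specific energy

acceleration should have units dimensionally equivalent to m / s^2 (e.g. m/s²).
The given unit 'm²/s²' reduces to m^2 / s^2. Of the listed options, that is the dimensionality of specific energy.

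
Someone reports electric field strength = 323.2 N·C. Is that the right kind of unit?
No

electric field strength has SI base units: kg * m / (A * s^3)
N·C does NOT reduce to kg * m / (A * s^3); a valid unit for electric field strength would be e.g. V/m.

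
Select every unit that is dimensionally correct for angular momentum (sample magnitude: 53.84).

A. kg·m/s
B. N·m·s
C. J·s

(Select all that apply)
B, C

angular momentum has SI base units: kg * m^2 / s

Checking each option against kg * m^2 / s:
  A. kg·m/s: ✗ does not match
  B. N·m·s: ✓ matches
  C. J·s: ✓ matches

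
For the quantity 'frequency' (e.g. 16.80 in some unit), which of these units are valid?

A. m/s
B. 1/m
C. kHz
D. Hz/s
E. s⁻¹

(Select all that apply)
C, E

frequency has SI base units: 1 / s

Checking each option against 1 / s:
  A. m/s: ✗ does not match
  B. 1/m: ✗ does not match
  C. kHz: ✓ matches
  D. Hz/s: ✗ does not match
  E. s⁻¹: ✓ matches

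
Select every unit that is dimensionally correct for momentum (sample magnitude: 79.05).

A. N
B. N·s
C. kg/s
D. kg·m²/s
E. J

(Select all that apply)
B

momentum has SI base units: kg * m / s

Checking each option against kg * m / s:
  A. N: ✗ does not match
  B. N·s: ✓ matches
  C. kg/s: ✗ does not match
  D. kg·m²/s: ✗ does not match
  E. J: ✗ does not match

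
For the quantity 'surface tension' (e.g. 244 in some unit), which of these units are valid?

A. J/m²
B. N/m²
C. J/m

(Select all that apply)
A

surface tension has SI base units: kg / s^2

Checking each option against kg / s^2:
  A. J/m²: ✓ matches
  B. N/m²: ✗ does not match
  C. J/m: ✗ does not match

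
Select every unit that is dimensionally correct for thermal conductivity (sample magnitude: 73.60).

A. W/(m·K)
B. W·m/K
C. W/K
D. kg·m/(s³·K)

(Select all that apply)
A, D

thermal conductivity has SI base units: kg * m / (s^3 * K)

Checking each option against kg * m / (s^3 * K):
  A. W/(m·K): ✓ matches
  B. W·m/K: ✗ does not match
  C. W/K: ✗ does not match
  D. kg·m/(s³·K): ✓ matches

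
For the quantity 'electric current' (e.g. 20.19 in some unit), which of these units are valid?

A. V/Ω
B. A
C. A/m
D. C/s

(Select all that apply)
A, B, D

electric current has SI base units: A

Checking each option against A:
  A. V/Ω: ✓ matches
  B. A: ✓ matches
  C. A/m: ✗ does not match
  D. C/s: ✓ matches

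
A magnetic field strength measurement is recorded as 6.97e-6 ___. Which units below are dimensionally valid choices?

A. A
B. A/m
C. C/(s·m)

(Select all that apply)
B, C

magnetic field strength has SI base units: A / m

Checking each option against A / m:
  A. A: ✗ does not match
  B. A/m: ✓ matches
  C. C/(s·m): ✓ matches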